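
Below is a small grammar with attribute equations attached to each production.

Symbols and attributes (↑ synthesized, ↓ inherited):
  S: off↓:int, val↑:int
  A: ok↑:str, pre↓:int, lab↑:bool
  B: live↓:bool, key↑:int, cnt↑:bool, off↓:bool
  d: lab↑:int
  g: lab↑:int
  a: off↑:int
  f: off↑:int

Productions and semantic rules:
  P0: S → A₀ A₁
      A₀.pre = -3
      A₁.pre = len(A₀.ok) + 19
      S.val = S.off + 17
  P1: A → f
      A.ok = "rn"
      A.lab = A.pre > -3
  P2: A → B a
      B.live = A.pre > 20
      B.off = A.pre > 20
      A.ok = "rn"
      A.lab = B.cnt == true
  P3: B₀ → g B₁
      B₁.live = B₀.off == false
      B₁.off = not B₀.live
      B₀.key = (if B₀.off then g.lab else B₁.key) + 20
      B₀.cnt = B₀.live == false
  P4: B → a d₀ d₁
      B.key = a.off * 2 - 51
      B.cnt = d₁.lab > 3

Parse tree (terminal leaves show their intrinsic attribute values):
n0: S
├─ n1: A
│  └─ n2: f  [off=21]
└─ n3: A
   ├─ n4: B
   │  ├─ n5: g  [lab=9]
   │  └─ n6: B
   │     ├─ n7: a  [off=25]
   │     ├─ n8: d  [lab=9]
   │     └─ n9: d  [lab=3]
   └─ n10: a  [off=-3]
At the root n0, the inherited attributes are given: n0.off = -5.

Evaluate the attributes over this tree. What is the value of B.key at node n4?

1. n0.off = -5  [given at root]
2. n1.pre = -3  [-3]
3. n2.off = 21  [terminal]
4. n1.ok = "rn"  ["rn"]
5. n1.lab = false  [A.pre > -3]
6. n3.pre = 21  [len(A₀.ok) + 19]
7. n4.live = true  [A.pre > 20]
8. n4.off = true  [A.pre > 20]
9. n5.lab = 9  [terminal]
10. n6.live = false  [B₀.off == false]
11. n6.off = false  [not B₀.live]
12. n7.off = 25  [terminal]
13. n8.lab = 9  [terminal]
14. n9.lab = 3  [terminal]
15. n6.key = -1  [a.off * 2 - 51]
16. n6.cnt = false  [d₁.lab > 3]
17. n4.key = 29  [(if B₀.off then g.lab else B₁.key) + 20]
18. n4.cnt = false  [B₀.live == false]
19. n10.off = -3  [terminal]
20. n3.ok = "rn"  ["rn"]
21. n3.lab = false  [B.cnt == true]
22. n0.val = 12  [S.off + 17]

29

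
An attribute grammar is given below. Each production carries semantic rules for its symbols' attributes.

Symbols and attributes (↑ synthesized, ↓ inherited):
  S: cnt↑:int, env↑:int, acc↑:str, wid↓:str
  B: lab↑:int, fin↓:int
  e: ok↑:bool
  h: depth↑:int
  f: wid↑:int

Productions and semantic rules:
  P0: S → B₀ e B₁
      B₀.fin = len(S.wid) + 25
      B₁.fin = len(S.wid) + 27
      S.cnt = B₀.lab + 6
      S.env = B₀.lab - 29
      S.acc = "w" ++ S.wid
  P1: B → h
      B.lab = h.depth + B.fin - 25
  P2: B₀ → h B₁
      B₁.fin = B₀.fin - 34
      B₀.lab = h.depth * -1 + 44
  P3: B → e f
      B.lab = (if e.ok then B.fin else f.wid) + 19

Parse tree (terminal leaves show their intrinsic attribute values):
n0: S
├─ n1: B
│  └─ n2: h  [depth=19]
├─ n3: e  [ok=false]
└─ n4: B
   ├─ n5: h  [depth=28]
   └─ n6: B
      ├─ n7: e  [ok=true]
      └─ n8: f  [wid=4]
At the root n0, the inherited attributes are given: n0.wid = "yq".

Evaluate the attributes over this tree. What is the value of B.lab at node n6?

14

1. n0.wid = "yq"  [given at root]
2. n1.fin = 27  [len(S.wid) + 25]
3. n2.depth = 19  [terminal]
4. n1.lab = 21  [h.depth + B.fin - 25]
5. n3.ok = false  [terminal]
6. n4.fin = 29  [len(S.wid) + 27]
7. n5.depth = 28  [terminal]
8. n6.fin = -5  [B₀.fin - 34]
9. n7.ok = true  [terminal]
10. n8.wid = 4  [terminal]
11. n6.lab = 14  [(if e.ok then B.fin else f.wid) + 19]
12. n4.lab = 16  [h.depth * -1 + 44]
13. n0.cnt = 27  [B₀.lab + 6]
14. n0.env = -8  [B₀.lab - 29]
15. n0.acc = "wyq"  ["w" ++ S.wid]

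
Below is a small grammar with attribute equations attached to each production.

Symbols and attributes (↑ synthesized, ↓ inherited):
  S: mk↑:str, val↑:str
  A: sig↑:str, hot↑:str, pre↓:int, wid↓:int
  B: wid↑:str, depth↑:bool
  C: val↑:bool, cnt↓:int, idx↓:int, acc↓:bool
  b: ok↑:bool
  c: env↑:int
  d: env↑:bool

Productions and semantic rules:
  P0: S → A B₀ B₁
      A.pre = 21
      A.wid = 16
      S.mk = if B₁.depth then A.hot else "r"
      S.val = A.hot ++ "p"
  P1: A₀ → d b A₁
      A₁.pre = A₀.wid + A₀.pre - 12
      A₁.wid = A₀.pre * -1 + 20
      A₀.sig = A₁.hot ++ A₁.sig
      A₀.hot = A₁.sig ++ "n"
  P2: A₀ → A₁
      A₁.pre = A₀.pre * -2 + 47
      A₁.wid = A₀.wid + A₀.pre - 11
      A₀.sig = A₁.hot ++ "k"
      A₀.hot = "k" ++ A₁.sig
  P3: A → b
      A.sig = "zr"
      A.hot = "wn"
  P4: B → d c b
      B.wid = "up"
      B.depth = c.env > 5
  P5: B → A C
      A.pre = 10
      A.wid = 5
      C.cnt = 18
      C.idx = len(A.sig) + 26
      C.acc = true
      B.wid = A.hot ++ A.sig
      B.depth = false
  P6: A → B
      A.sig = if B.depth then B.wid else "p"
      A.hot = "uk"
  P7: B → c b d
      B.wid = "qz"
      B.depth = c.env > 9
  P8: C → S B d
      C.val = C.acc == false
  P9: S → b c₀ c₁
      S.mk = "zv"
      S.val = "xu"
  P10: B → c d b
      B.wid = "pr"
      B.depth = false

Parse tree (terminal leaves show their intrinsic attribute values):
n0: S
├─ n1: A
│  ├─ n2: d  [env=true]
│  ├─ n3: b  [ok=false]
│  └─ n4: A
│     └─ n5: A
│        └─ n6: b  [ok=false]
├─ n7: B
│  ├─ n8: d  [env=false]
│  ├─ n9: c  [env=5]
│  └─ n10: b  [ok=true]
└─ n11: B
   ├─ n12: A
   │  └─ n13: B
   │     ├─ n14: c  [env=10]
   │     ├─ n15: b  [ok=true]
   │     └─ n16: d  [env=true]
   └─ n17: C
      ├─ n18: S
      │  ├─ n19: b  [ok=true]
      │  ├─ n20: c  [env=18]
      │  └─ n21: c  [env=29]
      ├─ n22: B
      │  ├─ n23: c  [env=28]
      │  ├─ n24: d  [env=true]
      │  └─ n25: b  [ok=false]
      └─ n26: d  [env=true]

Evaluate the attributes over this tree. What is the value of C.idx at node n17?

1. n1.pre = 21  [21]
2. n1.wid = 16  [16]
3. n2.env = true  [terminal]
4. n3.ok = false  [terminal]
5. n4.pre = 25  [A₀.wid + A₀.pre - 12]
6. n4.wid = -1  [A₀.pre * -1 + 20]
7. n5.pre = -3  [A₀.pre * -2 + 47]
8. n5.wid = 13  [A₀.wid + A₀.pre - 11]
9. n6.ok = false  [terminal]
10. n5.sig = "zr"  ["zr"]
11. n5.hot = "wn"  ["wn"]
12. n4.sig = "wnk"  [A₁.hot ++ "k"]
13. n4.hot = "kzr"  ["k" ++ A₁.sig]
14. n1.sig = "kzrwnk"  [A₁.hot ++ A₁.sig]
15. n1.hot = "wnkn"  [A₁.sig ++ "n"]
16. n8.env = false  [terminal]
17. n9.env = 5  [terminal]
18. n10.ok = true  [terminal]
19. n7.wid = "up"  ["up"]
20. n7.depth = false  [c.env > 5]
21. n12.pre = 10  [10]
22. n12.wid = 5  [5]
23. n14.env = 10  [terminal]
24. n15.ok = true  [terminal]
25. n16.env = true  [terminal]
26. n13.wid = "qz"  ["qz"]
27. n13.depth = true  [c.env > 9]
28. n12.sig = "qz"  [if B.depth then B.wid else "p"]
29. n12.hot = "uk"  ["uk"]
30. n17.cnt = 18  [18]
31. n17.idx = 28  [len(A.sig) + 26]
32. n17.acc = true  [true]
33. n19.ok = true  [terminal]
34. n20.env = 18  [terminal]
35. n21.env = 29  [terminal]
36. n18.mk = "zv"  ["zv"]
37. n18.val = "xu"  ["xu"]
38. n23.env = 28  [terminal]
39. n24.env = true  [terminal]
40. n25.ok = false  [terminal]
41. n22.wid = "pr"  ["pr"]
42. n22.depth = false  [false]
43. n26.env = true  [terminal]
44. n17.val = false  [C.acc == false]
45. n11.wid = "ukqz"  [A.hot ++ A.sig]
46. n11.depth = false  [false]
47. n0.mk = "r"  [if B₁.depth then A.hot else "r"]
48. n0.val = "wnknp"  [A.hot ++ "p"]

28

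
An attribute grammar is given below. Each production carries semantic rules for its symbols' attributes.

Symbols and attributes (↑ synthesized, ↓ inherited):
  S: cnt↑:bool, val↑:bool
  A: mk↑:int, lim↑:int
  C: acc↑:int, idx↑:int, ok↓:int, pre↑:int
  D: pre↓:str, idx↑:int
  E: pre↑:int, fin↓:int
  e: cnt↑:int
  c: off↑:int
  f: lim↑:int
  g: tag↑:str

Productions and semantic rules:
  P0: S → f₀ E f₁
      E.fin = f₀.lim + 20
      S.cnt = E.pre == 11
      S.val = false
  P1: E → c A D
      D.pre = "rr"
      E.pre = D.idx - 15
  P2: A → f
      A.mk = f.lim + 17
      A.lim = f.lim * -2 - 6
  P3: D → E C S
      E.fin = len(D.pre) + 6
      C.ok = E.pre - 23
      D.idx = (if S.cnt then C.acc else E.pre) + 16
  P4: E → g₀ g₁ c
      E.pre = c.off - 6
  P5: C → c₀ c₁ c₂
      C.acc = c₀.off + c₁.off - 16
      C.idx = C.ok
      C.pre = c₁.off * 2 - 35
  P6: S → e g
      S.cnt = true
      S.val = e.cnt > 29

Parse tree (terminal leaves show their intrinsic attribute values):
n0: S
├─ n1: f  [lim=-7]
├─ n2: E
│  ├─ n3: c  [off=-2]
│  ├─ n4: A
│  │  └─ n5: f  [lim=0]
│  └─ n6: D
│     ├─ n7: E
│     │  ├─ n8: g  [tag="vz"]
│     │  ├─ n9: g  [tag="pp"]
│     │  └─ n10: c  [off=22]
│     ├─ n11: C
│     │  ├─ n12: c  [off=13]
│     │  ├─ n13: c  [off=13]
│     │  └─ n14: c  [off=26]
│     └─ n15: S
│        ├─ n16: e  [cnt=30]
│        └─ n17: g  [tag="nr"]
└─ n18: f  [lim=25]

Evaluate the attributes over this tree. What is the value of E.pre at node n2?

1. n1.lim = -7  [terminal]
2. n2.fin = 13  [f₀.lim + 20]
3. n3.off = -2  [terminal]
4. n5.lim = 0  [terminal]
5. n4.mk = 17  [f.lim + 17]
6. n4.lim = -6  [f.lim * -2 - 6]
7. n6.pre = "rr"  ["rr"]
8. n7.fin = 8  [len(D.pre) + 6]
9. n8.tag = "vz"  [terminal]
10. n9.tag = "pp"  [terminal]
11. n10.off = 22  [terminal]
12. n7.pre = 16  [c.off - 6]
13. n11.ok = -7  [E.pre - 23]
14. n12.off = 13  [terminal]
15. n13.off = 13  [terminal]
16. n14.off = 26  [terminal]
17. n11.acc = 10  [c₀.off + c₁.off - 16]
18. n11.idx = -7  [C.ok]
19. n11.pre = -9  [c₁.off * 2 - 35]
20. n16.cnt = 30  [terminal]
21. n17.tag = "nr"  [terminal]
22. n15.cnt = true  [true]
23. n15.val = true  [e.cnt > 29]
24. n6.idx = 26  [(if S.cnt then C.acc else E.pre) + 16]
25. n2.pre = 11  [D.idx - 15]
26. n18.lim = 25  [terminal]
27. n0.cnt = true  [E.pre == 11]
28. n0.val = false  [false]

11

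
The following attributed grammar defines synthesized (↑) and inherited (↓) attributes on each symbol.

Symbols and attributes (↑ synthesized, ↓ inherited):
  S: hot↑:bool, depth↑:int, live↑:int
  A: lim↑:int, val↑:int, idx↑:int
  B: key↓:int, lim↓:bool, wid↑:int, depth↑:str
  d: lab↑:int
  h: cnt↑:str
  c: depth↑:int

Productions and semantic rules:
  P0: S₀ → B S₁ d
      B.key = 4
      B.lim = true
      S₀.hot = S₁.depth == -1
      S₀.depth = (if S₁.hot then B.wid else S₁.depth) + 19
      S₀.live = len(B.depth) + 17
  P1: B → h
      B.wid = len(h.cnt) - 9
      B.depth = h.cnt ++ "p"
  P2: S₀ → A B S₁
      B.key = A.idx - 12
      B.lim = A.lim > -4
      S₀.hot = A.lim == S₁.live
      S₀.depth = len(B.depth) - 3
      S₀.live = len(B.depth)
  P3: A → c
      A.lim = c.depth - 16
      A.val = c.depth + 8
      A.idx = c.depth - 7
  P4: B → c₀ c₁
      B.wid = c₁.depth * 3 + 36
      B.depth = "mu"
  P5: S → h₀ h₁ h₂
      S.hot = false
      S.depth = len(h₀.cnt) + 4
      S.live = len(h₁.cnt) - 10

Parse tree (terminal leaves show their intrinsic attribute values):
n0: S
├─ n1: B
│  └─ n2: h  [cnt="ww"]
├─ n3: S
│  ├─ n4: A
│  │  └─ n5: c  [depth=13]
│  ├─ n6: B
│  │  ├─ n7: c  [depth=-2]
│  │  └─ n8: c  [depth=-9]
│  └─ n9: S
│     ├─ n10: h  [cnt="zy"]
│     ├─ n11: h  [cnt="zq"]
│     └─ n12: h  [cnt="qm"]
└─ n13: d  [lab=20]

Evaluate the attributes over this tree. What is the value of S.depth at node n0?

18

1. n1.key = 4  [4]
2. n1.lim = true  [true]
3. n2.cnt = "ww"  [terminal]
4. n1.wid = -7  [len(h.cnt) - 9]
5. n1.depth = "wwp"  [h.cnt ++ "p"]
6. n5.depth = 13  [terminal]
7. n4.lim = -3  [c.depth - 16]
8. n4.val = 21  [c.depth + 8]
9. n4.idx = 6  [c.depth - 7]
10. n6.key = -6  [A.idx - 12]
11. n6.lim = true  [A.lim > -4]
12. n7.depth = -2  [terminal]
13. n8.depth = -9  [terminal]
14. n6.wid = 9  [c₁.depth * 3 + 36]
15. n6.depth = "mu"  ["mu"]
16. n10.cnt = "zy"  [terminal]
17. n11.cnt = "zq"  [terminal]
18. n12.cnt = "qm"  [terminal]
19. n9.hot = false  [false]
20. n9.depth = 6  [len(h₀.cnt) + 4]
21. n9.live = -8  [len(h₁.cnt) - 10]
22. n3.hot = false  [A.lim == S₁.live]
23. n3.depth = -1  [len(B.depth) - 3]
24. n3.live = 2  [len(B.depth)]
25. n13.lab = 20  [terminal]
26. n0.hot = true  [S₁.depth == -1]
27. n0.depth = 18  [(if S₁.hot then B.wid else S₁.depth) + 19]
28. n0.live = 20  [len(B.depth) + 17]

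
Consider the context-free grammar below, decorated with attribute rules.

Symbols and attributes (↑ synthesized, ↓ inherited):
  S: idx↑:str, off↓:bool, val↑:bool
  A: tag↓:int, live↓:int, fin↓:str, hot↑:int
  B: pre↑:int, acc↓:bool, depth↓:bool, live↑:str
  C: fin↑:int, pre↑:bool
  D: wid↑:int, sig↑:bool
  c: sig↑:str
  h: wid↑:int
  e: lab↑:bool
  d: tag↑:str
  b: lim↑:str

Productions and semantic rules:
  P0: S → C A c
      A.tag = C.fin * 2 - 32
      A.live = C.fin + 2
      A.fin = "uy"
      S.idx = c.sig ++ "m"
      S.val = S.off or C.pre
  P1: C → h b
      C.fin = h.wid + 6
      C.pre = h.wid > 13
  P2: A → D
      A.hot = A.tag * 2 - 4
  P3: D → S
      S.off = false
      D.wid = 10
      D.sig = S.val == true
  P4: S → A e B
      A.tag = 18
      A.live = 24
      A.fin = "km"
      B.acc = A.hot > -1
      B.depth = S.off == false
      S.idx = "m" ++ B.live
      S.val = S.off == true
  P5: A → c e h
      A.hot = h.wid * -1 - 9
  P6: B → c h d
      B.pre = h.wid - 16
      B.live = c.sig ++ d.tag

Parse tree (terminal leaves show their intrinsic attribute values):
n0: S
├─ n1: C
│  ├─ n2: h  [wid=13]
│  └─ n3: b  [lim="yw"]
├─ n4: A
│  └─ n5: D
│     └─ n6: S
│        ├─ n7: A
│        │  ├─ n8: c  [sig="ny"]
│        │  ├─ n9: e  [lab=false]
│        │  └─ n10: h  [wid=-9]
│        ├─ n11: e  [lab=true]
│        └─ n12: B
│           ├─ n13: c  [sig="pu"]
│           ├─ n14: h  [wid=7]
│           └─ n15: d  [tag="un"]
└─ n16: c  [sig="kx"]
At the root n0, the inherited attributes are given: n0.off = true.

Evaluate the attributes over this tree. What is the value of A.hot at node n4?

1. n0.off = true  [given at root]
2. n2.wid = 13  [terminal]
3. n3.lim = "yw"  [terminal]
4. n1.fin = 19  [h.wid + 6]
5. n1.pre = false  [h.wid > 13]
6. n4.tag = 6  [C.fin * 2 - 32]
7. n4.live = 21  [C.fin + 2]
8. n4.fin = "uy"  ["uy"]
9. n6.off = false  [false]
10. n7.tag = 18  [18]
11. n7.live = 24  [24]
12. n7.fin = "km"  ["km"]
13. n8.sig = "ny"  [terminal]
14. n9.lab = false  [terminal]
15. n10.wid = -9  [terminal]
16. n7.hot = 0  [h.wid * -1 - 9]
17. n11.lab = true  [terminal]
18. n12.acc = true  [A.hot > -1]
19. n12.depth = true  [S.off == false]
20. n13.sig = "pu"  [terminal]
21. n14.wid = 7  [terminal]
22. n15.tag = "un"  [terminal]
23. n12.pre = -9  [h.wid - 16]
24. n12.live = "puun"  [c.sig ++ d.tag]
25. n6.idx = "mpuun"  ["m" ++ B.live]
26. n6.val = false  [S.off == true]
27. n5.wid = 10  [10]
28. n5.sig = false  [S.val == true]
29. n4.hot = 8  [A.tag * 2 - 4]
30. n16.sig = "kx"  [terminal]
31. n0.idx = "kxm"  [c.sig ++ "m"]
32. n0.val = true  [S.off or C.pre]

8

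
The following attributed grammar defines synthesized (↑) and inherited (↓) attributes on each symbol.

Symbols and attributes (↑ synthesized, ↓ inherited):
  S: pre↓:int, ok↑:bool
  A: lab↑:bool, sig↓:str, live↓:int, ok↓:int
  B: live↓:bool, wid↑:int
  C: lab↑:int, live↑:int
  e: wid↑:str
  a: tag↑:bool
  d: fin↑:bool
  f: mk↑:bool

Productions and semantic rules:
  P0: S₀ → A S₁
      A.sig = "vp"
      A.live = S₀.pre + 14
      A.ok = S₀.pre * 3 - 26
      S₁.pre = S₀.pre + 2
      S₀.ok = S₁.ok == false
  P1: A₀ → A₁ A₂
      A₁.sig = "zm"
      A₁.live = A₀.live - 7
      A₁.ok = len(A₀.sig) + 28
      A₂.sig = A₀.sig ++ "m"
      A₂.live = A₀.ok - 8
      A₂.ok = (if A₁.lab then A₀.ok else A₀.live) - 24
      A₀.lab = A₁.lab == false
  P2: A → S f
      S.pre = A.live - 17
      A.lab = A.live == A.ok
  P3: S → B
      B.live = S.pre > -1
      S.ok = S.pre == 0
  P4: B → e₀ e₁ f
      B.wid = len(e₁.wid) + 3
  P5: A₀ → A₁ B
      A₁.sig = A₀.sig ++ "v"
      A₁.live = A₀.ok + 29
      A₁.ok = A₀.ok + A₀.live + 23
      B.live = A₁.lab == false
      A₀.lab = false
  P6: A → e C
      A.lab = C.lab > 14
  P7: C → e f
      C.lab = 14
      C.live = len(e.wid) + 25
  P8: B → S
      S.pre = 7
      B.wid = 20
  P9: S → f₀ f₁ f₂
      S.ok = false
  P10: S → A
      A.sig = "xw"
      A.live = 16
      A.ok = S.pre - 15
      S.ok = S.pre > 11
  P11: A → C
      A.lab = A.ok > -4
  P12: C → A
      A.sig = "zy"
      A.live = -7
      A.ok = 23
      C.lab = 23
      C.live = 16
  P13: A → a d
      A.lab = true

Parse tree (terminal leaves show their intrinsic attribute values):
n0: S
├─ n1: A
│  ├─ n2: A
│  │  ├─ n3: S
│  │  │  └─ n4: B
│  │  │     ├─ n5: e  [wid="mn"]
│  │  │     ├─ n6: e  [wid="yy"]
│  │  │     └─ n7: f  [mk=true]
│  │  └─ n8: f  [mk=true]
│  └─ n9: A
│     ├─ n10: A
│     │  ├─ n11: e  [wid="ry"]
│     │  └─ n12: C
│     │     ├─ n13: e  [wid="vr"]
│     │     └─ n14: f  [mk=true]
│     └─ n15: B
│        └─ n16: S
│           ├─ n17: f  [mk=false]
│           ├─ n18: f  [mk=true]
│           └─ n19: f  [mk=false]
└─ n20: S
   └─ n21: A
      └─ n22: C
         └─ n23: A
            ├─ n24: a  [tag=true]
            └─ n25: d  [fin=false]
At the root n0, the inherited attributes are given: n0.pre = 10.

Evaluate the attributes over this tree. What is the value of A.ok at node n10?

19

1. n0.pre = 10  [given at root]
2. n1.sig = "vp"  ["vp"]
3. n1.live = 24  [S₀.pre + 14]
4. n1.ok = 4  [S₀.pre * 3 - 26]
5. n2.sig = "zm"  ["zm"]
6. n2.live = 17  [A₀.live - 7]
7. n2.ok = 30  [len(A₀.sig) + 28]
8. n3.pre = 0  [A.live - 17]
9. n4.live = true  [S.pre > -1]
10. n5.wid = "mn"  [terminal]
11. n6.wid = "yy"  [terminal]
12. n7.mk = true  [terminal]
13. n4.wid = 5  [len(e₁.wid) + 3]
14. n3.ok = true  [S.pre == 0]
15. n8.mk = true  [terminal]
16. n2.lab = false  [A.live == A.ok]
17. n9.sig = "vpm"  [A₀.sig ++ "m"]
18. n9.live = -4  [A₀.ok - 8]
19. n9.ok = 0  [(if A₁.lab then A₀.ok else A₀.live) - 24]
20. n10.sig = "vpmv"  [A₀.sig ++ "v"]
21. n10.live = 29  [A₀.ok + 29]
22. n10.ok = 19  [A₀.ok + A₀.live + 23]
23. n11.wid = "ry"  [terminal]
24. n13.wid = "vr"  [terminal]
25. n14.mk = true  [terminal]
26. n12.lab = 14  [14]
27. n12.live = 27  [len(e.wid) + 25]
28. n10.lab = false  [C.lab > 14]
29. n15.live = true  [A₁.lab == false]
30. n16.pre = 7  [7]
31. n17.mk = false  [terminal]
32. n18.mk = true  [terminal]
33. n19.mk = false  [terminal]
34. n16.ok = false  [false]
35. n15.wid = 20  [20]
36. n9.lab = false  [false]
37. n1.lab = true  [A₁.lab == false]
38. n20.pre = 12  [S₀.pre + 2]
39. n21.sig = "xw"  ["xw"]
40. n21.live = 16  [16]
41. n21.ok = -3  [S.pre - 15]
42. n23.sig = "zy"  ["zy"]
43. n23.live = -7  [-7]
44. n23.ok = 23  [23]
45. n24.tag = true  [terminal]
46. n25.fin = false  [terminal]
47. n23.lab = true  [true]
48. n22.lab = 23  [23]
49. n22.live = 16  [16]
50. n21.lab = true  [A.ok > -4]
51. n20.ok = true  [S.pre > 11]
52. n0.ok = false  [S₁.ok == false]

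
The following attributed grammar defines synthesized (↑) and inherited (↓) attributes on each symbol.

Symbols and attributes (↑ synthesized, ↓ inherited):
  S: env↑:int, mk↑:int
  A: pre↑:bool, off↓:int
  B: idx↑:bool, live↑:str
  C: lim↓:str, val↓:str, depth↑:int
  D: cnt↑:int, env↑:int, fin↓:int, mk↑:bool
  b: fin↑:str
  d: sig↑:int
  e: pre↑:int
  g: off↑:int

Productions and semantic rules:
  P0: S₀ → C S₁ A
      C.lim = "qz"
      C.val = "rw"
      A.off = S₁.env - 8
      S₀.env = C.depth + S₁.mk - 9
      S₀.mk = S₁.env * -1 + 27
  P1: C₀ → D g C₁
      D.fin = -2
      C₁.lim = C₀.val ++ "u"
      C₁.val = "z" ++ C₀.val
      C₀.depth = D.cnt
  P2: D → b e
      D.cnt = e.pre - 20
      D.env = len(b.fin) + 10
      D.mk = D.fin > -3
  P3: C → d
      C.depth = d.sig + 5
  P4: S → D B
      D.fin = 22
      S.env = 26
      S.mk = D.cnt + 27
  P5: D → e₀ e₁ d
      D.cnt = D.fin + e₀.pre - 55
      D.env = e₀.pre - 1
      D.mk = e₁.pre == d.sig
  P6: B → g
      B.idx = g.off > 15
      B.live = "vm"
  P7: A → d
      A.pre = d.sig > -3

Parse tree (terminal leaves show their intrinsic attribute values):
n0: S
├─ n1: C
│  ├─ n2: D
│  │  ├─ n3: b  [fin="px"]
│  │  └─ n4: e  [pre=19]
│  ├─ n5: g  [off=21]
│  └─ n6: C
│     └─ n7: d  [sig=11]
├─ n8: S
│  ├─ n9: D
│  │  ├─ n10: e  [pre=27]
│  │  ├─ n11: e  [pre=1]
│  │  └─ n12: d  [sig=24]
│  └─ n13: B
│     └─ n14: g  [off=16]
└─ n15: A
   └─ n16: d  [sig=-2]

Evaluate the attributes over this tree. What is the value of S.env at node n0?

1. n1.lim = "qz"  ["qz"]
2. n1.val = "rw"  ["rw"]
3. n2.fin = -2  [-2]
4. n3.fin = "px"  [terminal]
5. n4.pre = 19  [terminal]
6. n2.cnt = -1  [e.pre - 20]
7. n2.env = 12  [len(b.fin) + 10]
8. n2.mk = true  [D.fin > -3]
9. n5.off = 21  [terminal]
10. n6.lim = "rwu"  [C₀.val ++ "u"]
11. n6.val = "zrw"  ["z" ++ C₀.val]
12. n7.sig = 11  [terminal]
13. n6.depth = 16  [d.sig + 5]
14. n1.depth = -1  [D.cnt]
15. n9.fin = 22  [22]
16. n10.pre = 27  [terminal]
17. n11.pre = 1  [terminal]
18. n12.sig = 24  [terminal]
19. n9.cnt = -6  [D.fin + e₀.pre - 55]
20. n9.env = 26  [e₀.pre - 1]
21. n9.mk = false  [e₁.pre == d.sig]
22. n14.off = 16  [terminal]
23. n13.idx = true  [g.off > 15]
24. n13.live = "vm"  ["vm"]
25. n8.env = 26  [26]
26. n8.mk = 21  [D.cnt + 27]
27. n15.off = 18  [S₁.env - 8]
28. n16.sig = -2  [terminal]
29. n15.pre = true  [d.sig > -3]
30. n0.env = 11  [C.depth + S₁.mk - 9]
31. n0.mk = 1  [S₁.env * -1 + 27]

11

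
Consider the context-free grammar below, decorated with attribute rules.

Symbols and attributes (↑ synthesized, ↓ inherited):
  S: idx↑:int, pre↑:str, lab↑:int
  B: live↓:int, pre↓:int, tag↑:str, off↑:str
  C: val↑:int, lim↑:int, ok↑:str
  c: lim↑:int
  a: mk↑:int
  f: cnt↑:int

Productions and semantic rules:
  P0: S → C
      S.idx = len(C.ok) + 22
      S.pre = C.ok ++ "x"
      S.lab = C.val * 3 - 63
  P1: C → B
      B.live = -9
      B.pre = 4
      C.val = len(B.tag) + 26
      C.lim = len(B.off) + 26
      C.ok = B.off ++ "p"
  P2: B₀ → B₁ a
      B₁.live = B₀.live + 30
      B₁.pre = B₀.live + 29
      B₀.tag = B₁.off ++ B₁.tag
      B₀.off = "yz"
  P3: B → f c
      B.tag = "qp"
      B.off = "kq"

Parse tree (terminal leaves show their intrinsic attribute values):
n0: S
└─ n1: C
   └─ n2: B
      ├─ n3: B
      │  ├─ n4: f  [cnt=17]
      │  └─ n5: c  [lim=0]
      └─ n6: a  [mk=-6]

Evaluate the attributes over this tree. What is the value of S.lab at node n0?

27

1. n2.live = -9  [-9]
2. n2.pre = 4  [4]
3. n3.live = 21  [B₀.live + 30]
4. n3.pre = 20  [B₀.live + 29]
5. n4.cnt = 17  [terminal]
6. n5.lim = 0  [terminal]
7. n3.tag = "qp"  ["qp"]
8. n3.off = "kq"  ["kq"]
9. n6.mk = -6  [terminal]
10. n2.tag = "kqqp"  [B₁.off ++ B₁.tag]
11. n2.off = "yz"  ["yz"]
12. n1.val = 30  [len(B.tag) + 26]
13. n1.lim = 28  [len(B.off) + 26]
14. n1.ok = "yzp"  [B.off ++ "p"]
15. n0.idx = 25  [len(C.ok) + 22]
16. n0.pre = "yzpx"  [C.ok ++ "x"]
17. n0.lab = 27  [C.val * 3 - 63]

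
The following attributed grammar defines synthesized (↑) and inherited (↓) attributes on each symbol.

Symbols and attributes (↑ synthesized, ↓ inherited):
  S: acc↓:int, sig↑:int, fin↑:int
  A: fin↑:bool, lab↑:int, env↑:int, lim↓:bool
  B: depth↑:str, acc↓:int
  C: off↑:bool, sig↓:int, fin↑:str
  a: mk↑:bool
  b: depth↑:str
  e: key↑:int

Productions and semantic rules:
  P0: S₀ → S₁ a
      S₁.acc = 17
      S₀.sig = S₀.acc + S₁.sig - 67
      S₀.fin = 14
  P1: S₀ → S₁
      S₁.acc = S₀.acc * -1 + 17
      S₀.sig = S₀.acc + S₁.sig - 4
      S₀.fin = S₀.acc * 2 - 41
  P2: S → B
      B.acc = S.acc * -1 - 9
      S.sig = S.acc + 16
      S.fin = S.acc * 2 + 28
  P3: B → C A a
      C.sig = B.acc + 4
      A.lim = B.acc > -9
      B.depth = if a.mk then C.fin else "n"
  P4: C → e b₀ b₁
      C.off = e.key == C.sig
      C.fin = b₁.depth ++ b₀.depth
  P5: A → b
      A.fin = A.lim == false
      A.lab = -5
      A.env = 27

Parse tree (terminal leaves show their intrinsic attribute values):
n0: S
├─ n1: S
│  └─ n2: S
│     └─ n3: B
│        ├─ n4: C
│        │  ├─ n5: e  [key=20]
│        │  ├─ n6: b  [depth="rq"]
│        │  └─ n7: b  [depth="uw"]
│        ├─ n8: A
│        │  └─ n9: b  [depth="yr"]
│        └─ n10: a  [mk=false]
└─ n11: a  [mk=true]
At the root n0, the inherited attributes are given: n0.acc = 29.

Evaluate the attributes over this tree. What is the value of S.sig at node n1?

1. n0.acc = 29  [given at root]
2. n1.acc = 17  [17]
3. n2.acc = 0  [S₀.acc * -1 + 17]
4. n3.acc = -9  [S.acc * -1 - 9]
5. n4.sig = -5  [B.acc + 4]
6. n5.key = 20  [terminal]
7. n6.depth = "rq"  [terminal]
8. n7.depth = "uw"  [terminal]
9. n4.off = false  [e.key == C.sig]
10. n4.fin = "uwrq"  [b₁.depth ++ b₀.depth]
11. n8.lim = false  [B.acc > -9]
12. n9.depth = "yr"  [terminal]
13. n8.fin = true  [A.lim == false]
14. n8.lab = -5  [-5]
15. n8.env = 27  [27]
16. n10.mk = false  [terminal]
17. n3.depth = "n"  [if a.mk then C.fin else "n"]
18. n2.sig = 16  [S.acc + 16]
19. n2.fin = 28  [S.acc * 2 + 28]
20. n1.sig = 29  [S₀.acc + S₁.sig - 4]
21. n1.fin = -7  [S₀.acc * 2 - 41]
22. n11.mk = true  [terminal]
23. n0.sig = -9  [S₀.acc + S₁.sig - 67]
24. n0.fin = 14  [14]

29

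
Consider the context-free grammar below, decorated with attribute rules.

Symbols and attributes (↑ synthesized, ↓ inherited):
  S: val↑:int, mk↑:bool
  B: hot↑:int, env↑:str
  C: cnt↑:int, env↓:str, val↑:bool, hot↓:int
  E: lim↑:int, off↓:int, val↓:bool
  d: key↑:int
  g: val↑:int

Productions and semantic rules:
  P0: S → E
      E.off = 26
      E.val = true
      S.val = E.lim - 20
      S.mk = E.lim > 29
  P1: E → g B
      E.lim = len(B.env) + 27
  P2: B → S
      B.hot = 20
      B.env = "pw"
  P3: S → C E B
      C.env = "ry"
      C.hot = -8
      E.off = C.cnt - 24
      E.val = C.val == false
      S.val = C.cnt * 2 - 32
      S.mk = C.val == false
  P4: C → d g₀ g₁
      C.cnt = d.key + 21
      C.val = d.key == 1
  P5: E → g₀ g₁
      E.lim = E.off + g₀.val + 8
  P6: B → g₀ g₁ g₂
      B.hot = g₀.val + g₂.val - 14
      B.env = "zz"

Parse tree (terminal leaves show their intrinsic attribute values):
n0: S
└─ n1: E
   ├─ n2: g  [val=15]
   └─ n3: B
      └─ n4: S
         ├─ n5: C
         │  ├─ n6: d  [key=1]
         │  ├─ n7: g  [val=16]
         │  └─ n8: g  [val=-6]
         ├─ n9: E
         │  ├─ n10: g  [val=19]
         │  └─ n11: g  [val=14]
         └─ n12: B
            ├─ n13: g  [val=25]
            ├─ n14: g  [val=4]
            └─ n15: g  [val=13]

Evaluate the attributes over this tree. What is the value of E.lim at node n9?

25

1. n1.off = 26  [26]
2. n1.val = true  [true]
3. n2.val = 15  [terminal]
4. n5.env = "ry"  ["ry"]
5. n5.hot = -8  [-8]
6. n6.key = 1  [terminal]
7. n7.val = 16  [terminal]
8. n8.val = -6  [terminal]
9. n5.cnt = 22  [d.key + 21]
10. n5.val = true  [d.key == 1]
11. n9.off = -2  [C.cnt - 24]
12. n9.val = false  [C.val == false]
13. n10.val = 19  [terminal]
14. n11.val = 14  [terminal]
15. n9.lim = 25  [E.off + g₀.val + 8]
16. n13.val = 25  [terminal]
17. n14.val = 4  [terminal]
18. n15.val = 13  [terminal]
19. n12.hot = 24  [g₀.val + g₂.val - 14]
20. n12.env = "zz"  ["zz"]
21. n4.val = 12  [C.cnt * 2 - 32]
22. n4.mk = false  [C.val == false]
23. n3.hot = 20  [20]
24. n3.env = "pw"  ["pw"]
25. n1.lim = 29  [len(B.env) + 27]
26. n0.val = 9  [E.lim - 20]
27. n0.mk = false  [E.lim > 29]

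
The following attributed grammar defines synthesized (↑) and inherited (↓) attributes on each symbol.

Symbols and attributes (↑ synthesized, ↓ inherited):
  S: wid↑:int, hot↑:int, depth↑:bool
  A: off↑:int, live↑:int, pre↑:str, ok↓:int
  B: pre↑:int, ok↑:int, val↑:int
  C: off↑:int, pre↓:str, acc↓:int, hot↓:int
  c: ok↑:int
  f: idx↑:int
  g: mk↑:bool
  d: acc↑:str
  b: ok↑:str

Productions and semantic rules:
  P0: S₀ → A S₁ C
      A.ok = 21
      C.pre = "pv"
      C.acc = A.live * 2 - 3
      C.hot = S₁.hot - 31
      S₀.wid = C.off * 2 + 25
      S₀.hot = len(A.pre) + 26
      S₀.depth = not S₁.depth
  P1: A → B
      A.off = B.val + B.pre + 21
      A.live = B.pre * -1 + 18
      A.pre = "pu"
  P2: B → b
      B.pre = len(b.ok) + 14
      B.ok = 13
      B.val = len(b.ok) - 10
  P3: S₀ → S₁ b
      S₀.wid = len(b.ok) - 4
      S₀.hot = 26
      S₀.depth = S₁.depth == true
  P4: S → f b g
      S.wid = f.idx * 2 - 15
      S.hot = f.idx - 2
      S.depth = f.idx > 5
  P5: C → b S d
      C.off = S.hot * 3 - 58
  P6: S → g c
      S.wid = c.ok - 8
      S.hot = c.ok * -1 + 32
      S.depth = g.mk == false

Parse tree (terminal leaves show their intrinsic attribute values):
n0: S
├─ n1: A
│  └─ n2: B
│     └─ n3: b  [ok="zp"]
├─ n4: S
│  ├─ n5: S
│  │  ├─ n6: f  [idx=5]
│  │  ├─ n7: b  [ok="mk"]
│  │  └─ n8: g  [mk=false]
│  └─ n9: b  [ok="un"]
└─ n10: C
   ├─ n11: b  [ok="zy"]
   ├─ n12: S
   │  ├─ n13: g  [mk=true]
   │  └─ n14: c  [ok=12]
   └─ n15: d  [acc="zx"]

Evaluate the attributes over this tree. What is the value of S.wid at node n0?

1. n1.ok = 21  [21]
2. n3.ok = "zp"  [terminal]
3. n2.pre = 16  [len(b.ok) + 14]
4. n2.ok = 13  [13]
5. n2.val = -8  [len(b.ok) - 10]
6. n1.off = 29  [B.val + B.pre + 21]
7. n1.live = 2  [B.pre * -1 + 18]
8. n1.pre = "pu"  ["pu"]
9. n6.idx = 5  [terminal]
10. n7.ok = "mk"  [terminal]
11. n8.mk = false  [terminal]
12. n5.wid = -5  [f.idx * 2 - 15]
13. n5.hot = 3  [f.idx - 2]
14. n5.depth = false  [f.idx > 5]
15. n9.ok = "un"  [terminal]
16. n4.wid = -2  [len(b.ok) - 4]
17. n4.hot = 26  [26]
18. n4.depth = false  [S₁.depth == true]
19. n10.pre = "pv"  ["pv"]
20. n10.acc = 1  [A.live * 2 - 3]
21. n10.hot = -5  [S₁.hot - 31]
22. n11.ok = "zy"  [terminal]
23. n13.mk = true  [terminal]
24. n14.ok = 12  [terminal]
25. n12.wid = 4  [c.ok - 8]
26. n12.hot = 20  [c.ok * -1 + 32]
27. n12.depth = false  [g.mk == false]
28. n15.acc = "zx"  [terminal]
29. n10.off = 2  [S.hot * 3 - 58]
30. n0.wid = 29  [C.off * 2 + 25]
31. n0.hot = 28  [len(A.pre) + 26]
32. n0.depth = true  [not S₁.depth]

29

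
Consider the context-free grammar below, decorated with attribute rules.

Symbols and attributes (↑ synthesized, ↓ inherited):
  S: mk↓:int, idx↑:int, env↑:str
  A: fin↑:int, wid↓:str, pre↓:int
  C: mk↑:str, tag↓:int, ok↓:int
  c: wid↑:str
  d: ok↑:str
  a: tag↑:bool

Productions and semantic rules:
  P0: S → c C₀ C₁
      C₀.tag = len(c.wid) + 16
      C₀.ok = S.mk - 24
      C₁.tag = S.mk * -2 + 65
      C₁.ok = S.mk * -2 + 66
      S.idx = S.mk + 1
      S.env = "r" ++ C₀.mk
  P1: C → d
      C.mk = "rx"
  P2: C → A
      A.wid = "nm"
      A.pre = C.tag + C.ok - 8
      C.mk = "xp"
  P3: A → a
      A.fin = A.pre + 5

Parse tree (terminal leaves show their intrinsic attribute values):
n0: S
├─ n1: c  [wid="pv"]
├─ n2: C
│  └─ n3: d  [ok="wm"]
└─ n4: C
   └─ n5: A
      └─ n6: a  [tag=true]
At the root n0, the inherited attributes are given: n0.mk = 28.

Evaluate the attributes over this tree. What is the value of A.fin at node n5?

1. n0.mk = 28  [given at root]
2. n1.wid = "pv"  [terminal]
3. n2.tag = 18  [len(c.wid) + 16]
4. n2.ok = 4  [S.mk - 24]
5. n3.ok = "wm"  [terminal]
6. n2.mk = "rx"  ["rx"]
7. n4.tag = 9  [S.mk * -2 + 65]
8. n4.ok = 10  [S.mk * -2 + 66]
9. n5.wid = "nm"  ["nm"]
10. n5.pre = 11  [C.tag + C.ok - 8]
11. n6.tag = true  [terminal]
12. n5.fin = 16  [A.pre + 5]
13. n4.mk = "xp"  ["xp"]
14. n0.idx = 29  [S.mk + 1]
15. n0.env = "rrx"  ["r" ++ C₀.mk]

16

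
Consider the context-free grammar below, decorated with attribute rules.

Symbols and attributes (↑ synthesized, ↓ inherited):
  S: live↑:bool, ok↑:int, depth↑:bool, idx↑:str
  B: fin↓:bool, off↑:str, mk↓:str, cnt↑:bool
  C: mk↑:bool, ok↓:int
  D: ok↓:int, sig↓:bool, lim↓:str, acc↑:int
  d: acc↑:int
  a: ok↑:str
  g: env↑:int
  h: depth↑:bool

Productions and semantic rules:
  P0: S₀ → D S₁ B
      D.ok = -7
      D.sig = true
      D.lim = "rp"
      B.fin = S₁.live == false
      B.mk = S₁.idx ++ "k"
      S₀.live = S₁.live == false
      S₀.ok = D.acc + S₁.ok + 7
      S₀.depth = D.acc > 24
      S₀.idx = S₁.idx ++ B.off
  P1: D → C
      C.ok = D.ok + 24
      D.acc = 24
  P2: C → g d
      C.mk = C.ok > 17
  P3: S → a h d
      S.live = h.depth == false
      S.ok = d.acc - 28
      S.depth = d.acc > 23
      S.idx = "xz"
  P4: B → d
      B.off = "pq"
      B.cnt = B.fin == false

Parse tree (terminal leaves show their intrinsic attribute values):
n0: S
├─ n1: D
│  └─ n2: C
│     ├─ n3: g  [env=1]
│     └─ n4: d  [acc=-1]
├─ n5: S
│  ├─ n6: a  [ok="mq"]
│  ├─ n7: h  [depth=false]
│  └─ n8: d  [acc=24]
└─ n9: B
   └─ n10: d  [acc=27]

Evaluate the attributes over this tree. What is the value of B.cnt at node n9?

1. n1.ok = -7  [-7]
2. n1.sig = true  [true]
3. n1.lim = "rp"  ["rp"]
4. n2.ok = 17  [D.ok + 24]
5. n3.env = 1  [terminal]
6. n4.acc = -1  [terminal]
7. n2.mk = false  [C.ok > 17]
8. n1.acc = 24  [24]
9. n6.ok = "mq"  [terminal]
10. n7.depth = false  [terminal]
11. n8.acc = 24  [terminal]
12. n5.live = true  [h.depth == false]
13. n5.ok = -4  [d.acc - 28]
14. n5.depth = true  [d.acc > 23]
15. n5.idx = "xz"  ["xz"]
16. n9.fin = false  [S₁.live == false]
17. n9.mk = "xzk"  [S₁.idx ++ "k"]
18. n10.acc = 27  [terminal]
19. n9.off = "pq"  ["pq"]
20. n9.cnt = true  [B.fin == false]
21. n0.live = false  [S₁.live == false]
22. n0.ok = 27  [D.acc + S₁.ok + 7]
23. n0.depth = false  [D.acc > 24]
24. n0.idx = "xzpq"  [S₁.idx ++ B.off]

true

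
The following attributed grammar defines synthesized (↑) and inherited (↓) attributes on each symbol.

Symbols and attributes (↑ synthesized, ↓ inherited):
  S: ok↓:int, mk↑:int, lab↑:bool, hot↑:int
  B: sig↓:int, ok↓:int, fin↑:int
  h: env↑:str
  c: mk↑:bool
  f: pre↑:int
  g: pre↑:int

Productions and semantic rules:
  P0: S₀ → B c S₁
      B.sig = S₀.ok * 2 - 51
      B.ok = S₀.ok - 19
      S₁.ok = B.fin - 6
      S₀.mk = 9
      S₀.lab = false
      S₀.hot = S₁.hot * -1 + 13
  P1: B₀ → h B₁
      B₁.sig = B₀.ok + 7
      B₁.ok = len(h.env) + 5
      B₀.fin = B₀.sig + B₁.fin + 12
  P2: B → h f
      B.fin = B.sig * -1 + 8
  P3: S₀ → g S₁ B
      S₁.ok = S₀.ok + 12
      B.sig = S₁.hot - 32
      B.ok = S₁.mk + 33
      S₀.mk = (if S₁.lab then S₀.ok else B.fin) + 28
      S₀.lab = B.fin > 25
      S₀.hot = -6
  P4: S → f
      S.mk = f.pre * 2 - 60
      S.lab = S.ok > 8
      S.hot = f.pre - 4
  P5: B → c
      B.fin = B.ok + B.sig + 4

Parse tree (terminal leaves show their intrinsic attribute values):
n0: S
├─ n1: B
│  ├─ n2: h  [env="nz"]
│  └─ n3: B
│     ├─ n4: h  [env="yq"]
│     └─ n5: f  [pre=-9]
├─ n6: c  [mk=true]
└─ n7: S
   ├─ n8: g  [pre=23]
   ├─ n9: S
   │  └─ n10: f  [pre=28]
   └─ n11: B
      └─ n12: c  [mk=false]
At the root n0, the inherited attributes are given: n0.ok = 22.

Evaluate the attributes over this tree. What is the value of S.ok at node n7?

-3

1. n0.ok = 22  [given at root]
2. n1.sig = -7  [S₀.ok * 2 - 51]
3. n1.ok = 3  [S₀.ok - 19]
4. n2.env = "nz"  [terminal]
5. n3.sig = 10  [B₀.ok + 7]
6. n3.ok = 7  [len(h.env) + 5]
7. n4.env = "yq"  [terminal]
8. n5.pre = -9  [terminal]
9. n3.fin = -2  [B.sig * -1 + 8]
10. n1.fin = 3  [B₀.sig + B₁.fin + 12]
11. n6.mk = true  [terminal]
12. n7.ok = -3  [B.fin - 6]
13. n8.pre = 23  [terminal]
14. n9.ok = 9  [S₀.ok + 12]
15. n10.pre = 28  [terminal]
16. n9.mk = -4  [f.pre * 2 - 60]
17. n9.lab = true  [S.ok > 8]
18. n9.hot = 24  [f.pre - 4]
19. n11.sig = -8  [S₁.hot - 32]
20. n11.ok = 29  [S₁.mk + 33]
21. n12.mk = false  [terminal]
22. n11.fin = 25  [B.ok + B.sig + 4]
23. n7.mk = 25  [(if S₁.lab then S₀.ok else B.fin) + 28]
24. n7.lab = false  [B.fin > 25]
25. n7.hot = -6  [-6]
26. n0.mk = 9  [9]
27. n0.lab = false  [false]
28. n0.hot = 19  [S₁.hot * -1 + 13]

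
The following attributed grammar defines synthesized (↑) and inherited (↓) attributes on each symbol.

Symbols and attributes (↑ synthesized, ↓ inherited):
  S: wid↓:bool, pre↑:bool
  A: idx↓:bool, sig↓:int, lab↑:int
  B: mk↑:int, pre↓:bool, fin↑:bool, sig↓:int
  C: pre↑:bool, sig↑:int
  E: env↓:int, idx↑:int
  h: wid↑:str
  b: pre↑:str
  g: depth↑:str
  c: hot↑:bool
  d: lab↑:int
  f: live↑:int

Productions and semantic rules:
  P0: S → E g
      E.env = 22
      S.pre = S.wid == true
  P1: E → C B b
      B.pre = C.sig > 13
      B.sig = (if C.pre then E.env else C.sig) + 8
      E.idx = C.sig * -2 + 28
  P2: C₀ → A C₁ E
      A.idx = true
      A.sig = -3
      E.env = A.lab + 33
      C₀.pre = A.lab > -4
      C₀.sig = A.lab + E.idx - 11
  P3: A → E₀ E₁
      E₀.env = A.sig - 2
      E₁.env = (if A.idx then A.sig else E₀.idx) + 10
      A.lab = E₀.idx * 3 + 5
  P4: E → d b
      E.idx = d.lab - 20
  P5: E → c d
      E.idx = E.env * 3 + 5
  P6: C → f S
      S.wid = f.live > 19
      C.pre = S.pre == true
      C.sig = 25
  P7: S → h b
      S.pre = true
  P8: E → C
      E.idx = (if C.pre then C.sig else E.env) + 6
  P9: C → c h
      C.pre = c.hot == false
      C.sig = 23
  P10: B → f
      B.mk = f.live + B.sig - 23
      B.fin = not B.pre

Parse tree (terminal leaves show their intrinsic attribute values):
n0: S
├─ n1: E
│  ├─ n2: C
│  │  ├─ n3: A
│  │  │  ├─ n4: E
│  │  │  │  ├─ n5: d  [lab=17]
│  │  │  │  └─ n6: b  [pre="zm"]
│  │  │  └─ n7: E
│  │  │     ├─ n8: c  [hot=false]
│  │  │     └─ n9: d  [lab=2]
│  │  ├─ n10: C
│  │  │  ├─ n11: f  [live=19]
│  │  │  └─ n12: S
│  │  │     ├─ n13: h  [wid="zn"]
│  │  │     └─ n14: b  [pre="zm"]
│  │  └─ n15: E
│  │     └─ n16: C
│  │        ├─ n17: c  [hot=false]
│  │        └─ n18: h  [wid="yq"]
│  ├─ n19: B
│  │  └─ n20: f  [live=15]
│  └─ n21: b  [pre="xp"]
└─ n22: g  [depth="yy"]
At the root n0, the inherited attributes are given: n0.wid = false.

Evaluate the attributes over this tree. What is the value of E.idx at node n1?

1. n0.wid = false  [given at root]
2. n1.env = 22  [22]
3. n3.idx = true  [true]
4. n3.sig = -3  [-3]
5. n4.env = -5  [A.sig - 2]
6. n5.lab = 17  [terminal]
7. n6.pre = "zm"  [terminal]
8. n4.idx = -3  [d.lab - 20]
9. n7.env = 7  [(if A.idx then A.sig else E₀.idx) + 10]
10. n8.hot = false  [terminal]
11. n9.lab = 2  [terminal]
12. n7.idx = 26  [E.env * 3 + 5]
13. n3.lab = -4  [E₀.idx * 3 + 5]
14. n11.live = 19  [terminal]
15. n12.wid = false  [f.live > 19]
16. n13.wid = "zn"  [terminal]
17. n14.pre = "zm"  [terminal]
18. n12.pre = true  [true]
19. n10.pre = true  [S.pre == true]
20. n10.sig = 25  [25]
21. n15.env = 29  [A.lab + 33]
22. n17.hot = false  [terminal]
23. n18.wid = "yq"  [terminal]
24. n16.pre = true  [c.hot == false]
25. n16.sig = 23  [23]
26. n15.idx = 29  [(if C.pre then C.sig else E.env) + 6]
27. n2.pre = false  [A.lab > -4]
28. n2.sig = 14  [A.lab + E.idx - 11]
29. n19.pre = true  [C.sig > 13]
30. n19.sig = 22  [(if C.pre then E.env else C.sig) + 8]
31. n20.live = 15  [terminal]
32. n19.mk = 14  [f.live + B.sig - 23]
33. n19.fin = false  [not B.pre]
34. n21.pre = "xp"  [terminal]
35. n1.idx = 0  [C.sig * -2 + 28]
36. n22.depth = "yy"  [terminal]
37. n0.pre = false  [S.wid == true]

0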